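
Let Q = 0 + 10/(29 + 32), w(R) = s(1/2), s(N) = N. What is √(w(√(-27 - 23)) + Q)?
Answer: 9*√122/122 ≈ 0.81482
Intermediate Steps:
w(R) = ½ (w(R) = 1/2 = ½)
Q = 10/61 (Q = 0 + 10/61 = 10/61 ≈ 0.16393)
√(w(√(-27 - 23)) + Q) = √(½ + 10/61) = √(81/122) = 9*√122/122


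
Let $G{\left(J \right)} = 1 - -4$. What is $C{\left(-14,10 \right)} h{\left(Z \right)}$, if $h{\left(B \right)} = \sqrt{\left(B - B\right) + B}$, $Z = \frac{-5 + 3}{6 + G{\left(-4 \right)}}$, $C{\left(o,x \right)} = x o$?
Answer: $- \frac{140 i \sqrt{22}}{11} \approx - 59.696 i$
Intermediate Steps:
$C{\left(o,x \right)} = o x$
$G{\left(J \right)} = 5$ ($G{\left(J \right)} = 1 + 4 = 5$)
$Z = - \frac{2}{11}$ ($Z = \frac{-5 + 3}{6 + 5} = - \frac{2}{11} \approx -0.18182$)
$h{\left(B \right)} = \sqrt{B}$ ($h{\left(B \right)} = \sqrt{0 + B} = \sqrt{B}$)
$C{\left(-14,10 \right)} h{\left(Z \right)} = \left(-14\right) 10 \sqrt{- \frac{2}{11}} = - 140 \frac{i \sqrt{22}}{11} = - \frac{140 i \sqrt{22}}{11}$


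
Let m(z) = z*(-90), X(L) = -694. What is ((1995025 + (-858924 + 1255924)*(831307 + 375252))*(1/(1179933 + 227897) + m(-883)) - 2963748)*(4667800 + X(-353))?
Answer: 25011628666548033576770400561/140783 ≈ 1.7766e+23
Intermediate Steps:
m(z) = -90*z
((1995025 + (-858924 + 1255924)*(831307 + 375252))*(1/(1179933 + 227897) + m(-883)) - 2963748)*(4667800 + X(-353)) = ((1995025 + (-858924 + 1255924)*(831307 + 375252))*(1/(1179933 + 227897) - 90*(-883)) - 2963748)*(4667800 - 694) = ((1995025 + 397000*1206559)*(1/1407830 + 79470) - 2963748)*4667106 = ((1995025 + 479003923000)*(1/1407830 + 79470) - 2963748)*4667106 = (479005918025*(111880250101/1407830) - 2963748)*4667106 = (10718260381699220794105/281566 - 2963748)*4667106 = (10718260380864730124737/281566)*4667106 = 25011628666548033576770400561/140783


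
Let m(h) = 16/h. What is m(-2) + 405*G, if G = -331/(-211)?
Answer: 132367/211 ≈ 627.33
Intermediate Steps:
G = 331/211 (G = -331*(-1/211) = 331/211 ≈ 1.5687)
m(-2) + 405*G = 16/(-2) + 405*(331/211) = 16*(-½) + 134055/211 = -8 + 134055/211 = 132367/211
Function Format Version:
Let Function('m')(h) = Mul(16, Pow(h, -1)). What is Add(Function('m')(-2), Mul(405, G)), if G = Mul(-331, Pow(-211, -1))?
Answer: Rational(132367, 211) ≈ 627.33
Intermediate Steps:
G = Rational(331, 211) (G = Mul(-331, Rational(-1, 211)) = Rational(331, 211) ≈ 1.5687)
Add(Function('m')(-2), Mul(405, G)) = Add(Mul(16, Pow(-2, -1)), Mul(405, Rational(331, 211))) = Add(Mul(16, Rational(-1, 2)), Rational(134055, 211)) = Add(-8, Rational(134055, 211)) = Rational(132367, 211)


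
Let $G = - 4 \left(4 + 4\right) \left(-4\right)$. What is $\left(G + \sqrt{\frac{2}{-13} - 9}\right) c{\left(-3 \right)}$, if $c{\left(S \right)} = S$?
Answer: $-384 - \frac{3 i \sqrt{1547}}{13} \approx -384.0 - 9.0766 i$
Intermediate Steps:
$G = 128$ ($G = - 4 \cdot 8 \left(-4\right) = \left(-4\right) \left(-32\right) = 128$)
$\left(G + \sqrt{\frac{2}{-13} - 9}\right) c{\left(-3 \right)} = \left(128 + \sqrt{\frac{2}{-13} - 9}\right) \left(-3\right) = \left(128 + \sqrt{2 \left(- \frac{1}{13}\right) - 9}\right) \left(-3\right) = \left(128 + \sqrt{- \frac{2}{13} - 9}\right) \left(-3\right) = \left(128 + \sqrt{- \frac{119}{13}}\right) \left(-3\right) = \left(128 + \frac{i \sqrt{1547}}{13}\right) \left(-3\right) = -384 - \frac{3 i \sqrt{1547}}{13}$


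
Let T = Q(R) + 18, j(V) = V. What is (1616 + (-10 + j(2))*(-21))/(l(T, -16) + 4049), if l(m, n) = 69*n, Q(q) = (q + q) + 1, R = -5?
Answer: 1784/2945 ≈ 0.60577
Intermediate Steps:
Q(q) = 1 + 2*q (Q(q) = 2*q + 1 = 1 + 2*q)
T = 9 (T = (1 + 2*(-5)) + 18 = (1 - 10) + 18 = -9 + 18 = 9)
(1616 + (-10 + j(2))*(-21))/(l(T, -16) + 4049) = (1616 + (-10 + 2)*(-21))/(69*(-16) + 4049) = (1616 - 8*(-21))/(-1104 + 4049) = (1616 + 168)/2945 = 1784*(1/2945) = 1784/2945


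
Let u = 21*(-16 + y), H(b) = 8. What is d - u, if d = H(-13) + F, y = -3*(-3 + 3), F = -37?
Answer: 307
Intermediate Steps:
y = 0 (y = -3*0 = 0)
d = -29 (d = 8 - 37 = -29)
u = -336 (u = 21*(-16 + 0) = 21*(-16) = -336)
d - u = -29 - 1*(-336) = -29 + 336 = 307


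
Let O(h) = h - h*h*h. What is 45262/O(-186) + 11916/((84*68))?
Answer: 188563883/90085380 ≈ 2.0932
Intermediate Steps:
O(h) = h - h³ (O(h) = h - h²*h = h - h³)
45262/O(-186) + 11916/((84*68)) = 45262/(-186 - 1*(-186)³) + 11916/((84*68)) = 45262/(-186 - 1*(-6434856)) + 11916/5712 = 45262/(-186 + 6434856) + 11916*(1/5712) = 45262/6434670 + 993/476 = 45262*(1/6434670) + 993/476 = 22631/3217335 + 993/476 = 188563883/90085380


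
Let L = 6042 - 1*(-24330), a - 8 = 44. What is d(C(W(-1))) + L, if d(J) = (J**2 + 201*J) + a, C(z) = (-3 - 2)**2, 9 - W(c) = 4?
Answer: 36074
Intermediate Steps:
a = 52 (a = 8 + 44 = 52)
W(c) = 5 (W(c) = 9 - 1*4 = 9 - 4 = 5)
C(z) = 25 (C(z) = (-5)**2 = 25)
d(J) = 52 + J**2 + 201*J (d(J) = (J**2 + 201*J) + 52 = 52 + J**2 + 201*J)
L = 30372 (L = 6042 + 24330 = 30372)
d(C(W(-1))) + L = (52 + 25**2 + 201*25) + 30372 = (52 + 625 + 5025) + 30372 = 5702 + 30372 = 36074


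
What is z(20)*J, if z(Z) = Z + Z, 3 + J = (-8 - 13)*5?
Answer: -4320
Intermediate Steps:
J = -108 (J = -3 + (-8 - 13)*5 = -3 - 21*5 = -3 - 105 = -108)
z(Z) = 2*Z
z(20)*J = (2*20)*(-108) = 40*(-108) = -4320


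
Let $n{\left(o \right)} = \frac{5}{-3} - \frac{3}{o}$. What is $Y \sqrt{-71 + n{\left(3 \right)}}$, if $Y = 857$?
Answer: $\frac{857 i \sqrt{663}}{3} \approx 7355.6 i$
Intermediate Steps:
$n{\left(o \right)} = - \frac{5}{3} - \frac{3}{o}$ ($n{\left(o \right)} = 5 \left(- \frac{1}{3}\right) - \frac{3}{o} = - \frac{5}{3} - \frac{3}{o}$)
$Y \sqrt{-71 + n{\left(3 \right)}} = 857 \sqrt{-71 - \left(\frac{5}{3} + \frac{3}{3}\right)} = 857 \sqrt{-71 - \frac{8}{3}} = 857 \sqrt{- \frac{221}{3}} = 857 \frac{i \sqrt{663}}{3} = \frac{857 i \sqrt{663}}{3}$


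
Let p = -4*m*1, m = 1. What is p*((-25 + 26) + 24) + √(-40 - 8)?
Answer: -100 + 4*I*√3 ≈ -100.0 + 6.9282*I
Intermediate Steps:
p = -4 (p = -4*1*1 = -4*1 = -4)
p*((-25 + 26) + 24) + √(-40 - 8) = -4*((-25 + 26) + 24) + √(-40 - 8) = -4*(1 + 24) + √(-48) = -4*25 + 4*I*√3 = -100 + 4*I*√3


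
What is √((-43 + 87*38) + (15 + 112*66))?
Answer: √10670 ≈ 103.30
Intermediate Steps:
√((-43 + 87*38) + (15 + 112*66)) = √((-43 + 3306) + (15 + 7392)) = √(3263 + 7407) = √10670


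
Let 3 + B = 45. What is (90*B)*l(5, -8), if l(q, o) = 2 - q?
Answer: -11340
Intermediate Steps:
B = 42 (B = -3 + 45 = 42)
(90*B)*l(5, -8) = (90*42)*(2 - 1*5) = 3780*(2 - 5) = 3780*(-3) = -11340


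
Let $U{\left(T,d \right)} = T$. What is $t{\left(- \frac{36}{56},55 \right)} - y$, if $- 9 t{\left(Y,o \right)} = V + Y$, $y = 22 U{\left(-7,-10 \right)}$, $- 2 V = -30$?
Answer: $\frac{6401}{42} \approx 152.4$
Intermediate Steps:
$V = 15$ ($V = \left(- \frac{1}{2}\right) \left(-30\right) = 15$)
$y = -154$ ($y = 22 \left(-7\right) = -154$)
$t{\left(Y,o \right)} = - \frac{5}{3} - \frac{Y}{9}$ ($t{\left(Y,o \right)} = - \frac{15 + Y}{9} = - \frac{5}{3} - \frac{Y}{9}$)
$t{\left(- \frac{36}{56},55 \right)} - y = \left(- \frac{5}{3} - \frac{\left(-36\right) \frac{1}{56}}{9}\right) - -154 = \left(- \frac{5}{3} - \frac{\left(-36\right) \frac{1}{56}}{9}\right) + 154 = \left(- \frac{5}{3} - - \frac{1}{14}\right) + 154 = \left(- \frac{5}{3} + \frac{1}{14}\right) + 154 = - \frac{67}{42} + 154 = \frac{6401}{42}$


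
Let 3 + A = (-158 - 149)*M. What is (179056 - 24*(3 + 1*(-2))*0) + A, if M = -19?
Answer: 184886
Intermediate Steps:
A = 5830 (A = -3 + (-158 - 149)*(-19) = -3 - 307*(-19) = -3 + 5833 = 5830)
(179056 - 24*(3 + 1*(-2))*0) + A = (179056 - 24*(3 + 1*(-2))*0) + 5830 = (179056 - 24*(3 - 2)*0) + 5830 = (179056 - 24*1*0) + 5830 = (179056 - 24*0) + 5830 = (179056 + 0) + 5830 = 179056 + 5830 = 184886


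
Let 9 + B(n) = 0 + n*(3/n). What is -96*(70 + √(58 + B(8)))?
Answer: -6720 - 192*√13 ≈ -7412.3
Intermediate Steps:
B(n) = -6 (B(n) = -9 + (0 + n*(3/n)) = -9 + (0 + 3) = -9 + 3 = -6)
-96*(70 + √(58 + B(8))) = -96*(70 + √(58 - 6)) = -96*(70 + √52) = -96*(70 + 2*√13) = -(6720 + 192*√13) = -6720 - 192*√13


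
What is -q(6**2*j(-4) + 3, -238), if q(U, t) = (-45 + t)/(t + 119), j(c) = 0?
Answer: -283/119 ≈ -2.3782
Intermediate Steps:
q(U, t) = (-45 + t)/(119 + t)
-q(6**2*j(-4) + 3, -238) = -(-45 - 238)/(119 - 238) = -(-283)/(-119) = -(-1)*(-283)/119 = -1*283/119 = -283/119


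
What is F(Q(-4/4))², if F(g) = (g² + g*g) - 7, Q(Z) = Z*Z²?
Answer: 25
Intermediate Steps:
Q(Z) = Z³
F(g) = -7 + 2*g² (F(g) = (g² + g²) - 7 = 2*g² - 7 = -7 + 2*g²)
F(Q(-4/4))² = (-7 + 2*((-4/4)³)²)² = (-7 + 2*((-4*¼)³)²)² = (-7 + 2*((-1)³)²)² = (-7 + 2*(-1)²)² = (-7 + 2*1)² = (-7 + 2)² = (-5)² = 25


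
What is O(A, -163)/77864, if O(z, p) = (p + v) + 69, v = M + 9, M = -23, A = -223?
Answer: -27/19466 ≈ -0.0013870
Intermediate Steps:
v = -14 (v = -23 + 9 = -14)
O(z, p) = 55 + p (O(z, p) = (p - 14) + 69 = (-14 + p) + 69 = 55 + p)
O(A, -163)/77864 = (55 - 163)/77864 = -108*1/77864 = -27/19466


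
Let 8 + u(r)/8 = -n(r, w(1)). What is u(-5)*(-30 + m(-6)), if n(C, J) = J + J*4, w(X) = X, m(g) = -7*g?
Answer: -1248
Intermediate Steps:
n(C, J) = 5*J (n(C, J) = J + 4*J = 5*J)
u(r) = -104 (u(r) = -64 + 8*(-5) = -64 - 40 = -104)
u(-5)*(-30 + m(-6)) = -104*(-30 - 7*(-6)) = -104*(-30 + 42) = -104*12 = -1248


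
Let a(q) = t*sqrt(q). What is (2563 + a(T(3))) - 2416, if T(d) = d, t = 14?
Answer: 147 + 14*sqrt(3) ≈ 171.25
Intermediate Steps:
a(q) = 14*sqrt(q)
(2563 + a(T(3))) - 2416 = (2563 + 14*sqrt(3)) - 2416 = 147 + 14*sqrt(3)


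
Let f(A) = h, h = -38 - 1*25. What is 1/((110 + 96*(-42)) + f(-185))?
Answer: -1/3985 ≈ -0.00025094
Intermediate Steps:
h = -63 (h = -38 - 25 = -63)
f(A) = -63
1/((110 + 96*(-42)) + f(-185)) = 1/((110 + 96*(-42)) - 63) = 1/((110 - 4032) - 63) = 1/(-3922 - 63) = 1/(-3985) = -1/3985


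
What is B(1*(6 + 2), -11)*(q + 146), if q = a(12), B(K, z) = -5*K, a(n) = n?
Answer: -6320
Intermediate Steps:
q = 12
B(1*(6 + 2), -11)*(q + 146) = (-5*(6 + 2))*(12 + 146) = -5*8*158 = -40*158 = -6320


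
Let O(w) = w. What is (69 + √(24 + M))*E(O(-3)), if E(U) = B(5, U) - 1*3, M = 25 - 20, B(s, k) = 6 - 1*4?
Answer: -69 - √29 ≈ -74.385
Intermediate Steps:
B(s, k) = 2 (B(s, k) = 6 - 4 = 2)
M = 5
E(U) = -1 (E(U) = 2 - 1*3 = 2 - 3 = -1)
(69 + √(24 + M))*E(O(-3)) = (69 + √(24 + 5))*(-1) = (69 + √29)*(-1) = -69 - √29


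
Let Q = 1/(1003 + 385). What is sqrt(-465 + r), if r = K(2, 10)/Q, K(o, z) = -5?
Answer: I*sqrt(7405) ≈ 86.052*I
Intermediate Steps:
Q = 1/1388 ≈ 0.00072046
r = -6940 (r = -5/1/1388 = -5*1388 = -6940)
sqrt(-465 + r) = sqrt(-465 - 6940) = sqrt(-7405) = I*sqrt(7405)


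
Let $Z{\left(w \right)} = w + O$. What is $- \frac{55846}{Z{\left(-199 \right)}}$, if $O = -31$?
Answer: $\frac{27923}{115} \approx 242.81$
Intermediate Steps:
$Z{\left(w \right)} = -31 + w$ ($Z{\left(w \right)} = w - 31 = -31 + w$)
$- \frac{55846}{Z{\left(-199 \right)}} = - \frac{55846}{-31 - 199} = - \frac{55846}{-230} = \left(-55846\right) \left(- \frac{1}{230}\right) = \frac{27923}{115}$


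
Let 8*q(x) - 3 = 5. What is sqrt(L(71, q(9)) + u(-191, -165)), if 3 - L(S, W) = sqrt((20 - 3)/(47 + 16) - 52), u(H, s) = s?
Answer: sqrt(-71442 - 21*I*sqrt(22813))/21 ≈ 0.28247 - 12.731*I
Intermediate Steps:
q(x) = 1 (q(x) = 3/8 + (1/8)*5 = 3/8 + 5/8 = 1)
L(S, W) = 3 - I*sqrt(22813)/21 (L(S, W) = 3 - sqrt((20 - 3)/(47 + 16) - 52) = 3 - sqrt(17/63 - 52) = 3 - sqrt(-3259/63) = 3 - I*sqrt(22813)/21)
sqrt(L(71, q(9)) + u(-191, -165)) = sqrt((3 - I*sqrt(22813)/21) - 165) = sqrt(-162 - I*sqrt(22813)/21)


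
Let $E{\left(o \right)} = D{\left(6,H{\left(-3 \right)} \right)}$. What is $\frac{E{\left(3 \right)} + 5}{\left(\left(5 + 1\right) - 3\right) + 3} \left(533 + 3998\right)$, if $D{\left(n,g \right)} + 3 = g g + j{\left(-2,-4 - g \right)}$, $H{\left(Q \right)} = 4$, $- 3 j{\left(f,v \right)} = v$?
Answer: $\frac{140461}{9} \approx 15607.0$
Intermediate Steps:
$j{\left(f,v \right)} = - \frac{v}{3}$
$D{\left(n,g \right)} = - \frac{5}{3} + g^{2} + \frac{g}{3}$ ($D{\left(n,g \right)} = -3 + \left(g g - \frac{-4 - g}{3}\right) = -3 + \left(g^{2} + \left(\frac{4}{3} + \frac{g}{3}\right)\right) = -3 + \left(\frac{4}{3} + g^{2} + \frac{g}{3}\right) = - \frac{5}{3} + g^{2} + \frac{g}{3}$)
$E{\left(o \right)} = \frac{47}{3}$ ($E{\left(o \right)} = - \frac{5}{3} + 4^{2} + \frac{1}{3} \cdot 4 = - \frac{5}{3} + 16 + \frac{4}{3} = \frac{47}{3}$)
$\frac{E{\left(3 \right)} + 5}{\left(\left(5 + 1\right) - 3\right) + 3} \left(533 + 3998\right) = \frac{\frac{47}{3} + 5}{\left(\left(5 + 1\right) - 3\right) + 3} \left(533 + 3998\right) = \frac{62}{3 \left(\left(6 - 3\right) + 3\right)} 4531 = \frac{62}{3 \left(3 + 3\right)} 4531 = \frac{62}{3 \cdot 6} \cdot 4531 = \frac{62}{3} \cdot \frac{1}{6} \cdot 4531 = \frac{31}{9} \cdot 4531 = \frac{140461}{9}$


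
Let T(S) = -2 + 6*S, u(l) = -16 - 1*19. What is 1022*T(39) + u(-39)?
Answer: 237069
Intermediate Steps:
u(l) = -35 (u(l) = -16 - 19 = -35)
1022*T(39) + u(-39) = 1022*(-2 + 6*39) - 35 = 1022*(-2 + 234) - 35 = 1022*232 - 35 = 237104 - 35 = 237069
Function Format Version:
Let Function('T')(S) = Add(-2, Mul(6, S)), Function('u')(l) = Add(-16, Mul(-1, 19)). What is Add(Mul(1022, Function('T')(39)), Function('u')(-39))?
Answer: 237069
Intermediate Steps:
Function('u')(l) = -35 (Function('u')(l) = Add(-16, -19) = -35)
Add(Mul(1022, Function('T')(39)), Function('u')(-39)) = Add(Mul(1022, Add(-2, Mul(6, 39))), -35) = Add(Mul(1022, Add(-2, 234)), -35) = Add(Mul(1022, 232), -35) = Add(237104, -35) = 237069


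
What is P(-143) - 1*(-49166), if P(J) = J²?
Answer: 69615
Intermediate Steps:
P(-143) - 1*(-49166) = (-143)² - 1*(-49166) = 20449 + 49166 = 69615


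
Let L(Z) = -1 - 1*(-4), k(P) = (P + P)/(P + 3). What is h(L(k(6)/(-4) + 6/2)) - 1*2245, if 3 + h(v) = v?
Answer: -2245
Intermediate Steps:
k(P) = 2*P/(3 + P) (k(P) = (2*P)/(3 + P) = 2*P/(3 + P))
L(Z) = 3 (L(Z) = -1 + 4 = 3)
h(v) = -3 + v
h(L(k(6)/(-4) + 6/2)) - 1*2245 = (-3 + 3) - 1*2245 = 0 - 2245 = -2245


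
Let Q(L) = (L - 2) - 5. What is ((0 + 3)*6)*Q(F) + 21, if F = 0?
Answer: -105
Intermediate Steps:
Q(L) = -7 + L (Q(L) = (-2 + L) - 5 = -7 + L)
((0 + 3)*6)*Q(F) + 21 = ((0 + 3)*6)*(-7 + 0) + 21 = (3*6)*(-7) + 21 = 18*(-7) + 21 = -126 + 21 = -105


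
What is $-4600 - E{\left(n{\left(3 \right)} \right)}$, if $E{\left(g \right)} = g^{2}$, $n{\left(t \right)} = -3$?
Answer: $-4609$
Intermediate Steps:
$-4600 - E{\left(n{\left(3 \right)} \right)} = -4600 - \left(-3\right)^{2} = -4600 - 9 = -4609$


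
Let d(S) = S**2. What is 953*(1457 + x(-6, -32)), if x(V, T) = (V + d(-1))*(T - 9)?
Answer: 1583886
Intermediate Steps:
x(V, T) = (1 + V)*(-9 + T) (x(V, T) = (V + (-1)**2)*(T - 9) = (V + 1)*(-9 + T) = (1 + V)*(-9 + T))
953*(1457 + x(-6, -32)) = 953*(1457 + (-9 - 32 - 9*(-6) - 32*(-6))) = 953*(1457 + (-9 - 32 + 54 + 192)) = 953*(1457 + 205) = 953*1662 = 1583886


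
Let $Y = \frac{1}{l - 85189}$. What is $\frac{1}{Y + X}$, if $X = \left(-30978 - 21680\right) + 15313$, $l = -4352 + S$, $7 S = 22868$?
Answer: $- \frac{603919}{22553355062} \approx -2.6777 \cdot 10^{-5}$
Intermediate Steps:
$S = \frac{22868}{7}$ ($S = \frac{1}{7} \cdot 22868 = \frac{22868}{7} \approx 3266.9$)
$l = - \frac{7596}{7}$ ($l = -4352 + \frac{22868}{7} = - \frac{7596}{7} \approx -1085.1$)
$X = -37345$ ($X = \left(-30978 - 21680\right) + 15313 = -52658 + 15313 = -37345$)
$Y = - \frac{7}{603919}$ ($Y = \frac{1}{- \frac{7596}{7} - 85189} = \frac{1}{- \frac{603919}{7}} = - \frac{7}{603919} \approx -1.1591 \cdot 10^{-5}$)
$\frac{1}{Y + X} = \frac{1}{- \frac{7}{603919} - 37345} = \frac{1}{- \frac{22553355062}{603919}} = - \frac{603919}{22553355062}$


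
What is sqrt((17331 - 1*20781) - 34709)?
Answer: I*sqrt(38159) ≈ 195.34*I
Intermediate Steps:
sqrt((17331 - 1*20781) - 34709) = sqrt((17331 - 20781) - 34709) = sqrt(-3450 - 34709) = sqrt(-38159) = I*sqrt(38159)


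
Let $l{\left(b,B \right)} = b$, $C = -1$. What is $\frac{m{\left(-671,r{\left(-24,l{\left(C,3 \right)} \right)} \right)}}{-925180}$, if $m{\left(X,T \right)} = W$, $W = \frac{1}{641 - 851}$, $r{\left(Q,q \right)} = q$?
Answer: $\frac{1}{194287800} \approx 5.147 \cdot 10^{-9}$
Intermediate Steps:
$W = - \frac{1}{210}$ ($W = \frac{1}{-210} = - \frac{1}{210} \approx -0.0047619$)
$m{\left(X,T \right)} = - \frac{1}{210}$
$\frac{m{\left(-671,r{\left(-24,l{\left(C,3 \right)} \right)} \right)}}{-925180} = - \frac{1}{210 \left(-925180\right)} = \left(- \frac{1}{210}\right) \left(- \frac{1}{925180}\right) = \frac{1}{194287800}$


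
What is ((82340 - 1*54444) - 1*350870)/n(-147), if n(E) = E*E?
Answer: -35886/2401 ≈ -14.946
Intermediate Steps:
n(E) = E²
((82340 - 1*54444) - 1*350870)/n(-147) = ((82340 - 1*54444) - 1*350870)/((-147)²) = ((82340 - 54444) - 350870)/21609 = (27896 - 350870)*(1/21609) = -322974*1/21609 = -35886/2401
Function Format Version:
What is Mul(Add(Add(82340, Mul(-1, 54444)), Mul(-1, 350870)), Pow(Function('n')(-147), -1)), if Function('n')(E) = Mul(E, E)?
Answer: Rational(-35886, 2401) ≈ -14.946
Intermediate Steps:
Function('n')(E) = Pow(E, 2)
Mul(Add(Add(82340, Mul(-1, 54444)), Mul(-1, 350870)), Pow(Function('n')(-147), -1)) = Mul(Add(Add(82340, Mul(-1, 54444)), Mul(-1, 350870)), Pow(Pow(-147, 2), -1)) = Mul(Add(Add(82340, -54444), -350870), Pow(21609, -1)) = Mul(Add(27896, -350870), Rational(1, 21609)) = Mul(-322974, Rational(1, 21609)) = Rational(-35886, 2401)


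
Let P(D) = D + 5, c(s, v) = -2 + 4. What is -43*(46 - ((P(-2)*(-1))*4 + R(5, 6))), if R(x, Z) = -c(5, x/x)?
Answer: -2580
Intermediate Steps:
c(s, v) = 2
P(D) = 5 + D
R(x, Z) = -2 (R(x, Z) = -1*2 = -2)
-43*(46 - ((P(-2)*(-1))*4 + R(5, 6))) = -43*(46 - (((5 - 2)*(-1))*4 - 2)) = -43*(46 - ((3*(-1))*4 - 2)) = -43*(46 - (-3*4 - 2)) = -43*(46 - (-12 - 2)) = -43*(46 - 1*(-14)) = -43*(46 + 14) = -43*60 = -2580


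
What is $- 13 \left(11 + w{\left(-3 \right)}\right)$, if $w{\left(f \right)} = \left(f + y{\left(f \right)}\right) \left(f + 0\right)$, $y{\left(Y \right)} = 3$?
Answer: $-143$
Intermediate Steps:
$w{\left(f \right)} = f \left(3 + f\right)$ ($w{\left(f \right)} = \left(f + 3\right) \left(f + 0\right) = \left(3 + f\right) f = f \left(3 + f\right)$)
$- 13 \left(11 + w{\left(-3 \right)}\right) = - 13 \left(11 - 3 \left(3 - 3\right)\right) = - 13 \left(11 - 0\right) = - 13 \left(11 + 0\right) = \left(-13\right) 11 = -143$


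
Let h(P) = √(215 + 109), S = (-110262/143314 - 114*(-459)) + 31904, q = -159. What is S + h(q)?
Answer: 6036903805/71657 ≈ 84247.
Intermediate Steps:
S = 6035613979/71657 (S = (-110262*1/143314 + 52326) + 31904 = (-55131/71657 + 52326) + 31904 = 3749469051/71657 + 31904 = 6035613979/71657 ≈ 84229.)
h(P) = 18 (h(P) = √324 = 18)
S + h(q) = 6035613979/71657 + 18 = 6036903805/71657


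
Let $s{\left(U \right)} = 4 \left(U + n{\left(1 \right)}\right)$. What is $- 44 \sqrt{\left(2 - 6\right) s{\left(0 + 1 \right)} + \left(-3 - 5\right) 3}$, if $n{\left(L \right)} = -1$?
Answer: $- 88 i \sqrt{6} \approx - 215.56 i$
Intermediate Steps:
$s{\left(U \right)} = -4 + 4 U$ ($s{\left(U \right)} = 4 \left(U - 1\right) = 4 \left(-1 + U\right) = -4 + 4 U$)
$- 44 \sqrt{\left(2 - 6\right) s{\left(0 + 1 \right)} + \left(-3 - 5\right) 3} = - 44 \sqrt{\left(2 - 6\right) \left(-4 + 4 \left(0 + 1\right)\right) + \left(-3 - 5\right) 3} = - 44 \sqrt{- 4 \left(-4 + 4 \cdot 1\right) - 24} = - 44 \sqrt{- 4 \left(-4 + 4\right) - 24} = - 44 \sqrt{\left(-4\right) 0 - 24} = - 44 \sqrt{0 - 24} = - 44 \sqrt{-24} = - 44 \cdot 2 i \sqrt{6} = - 88 i \sqrt{6}$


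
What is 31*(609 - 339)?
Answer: 8370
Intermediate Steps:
31*(609 - 339) = 31*270 = 8370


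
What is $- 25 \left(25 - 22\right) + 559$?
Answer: $484$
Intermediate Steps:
$- 25 \left(25 - 22\right) + 559 = \left(-25\right) 3 + 559 = -75 + 559 = 484$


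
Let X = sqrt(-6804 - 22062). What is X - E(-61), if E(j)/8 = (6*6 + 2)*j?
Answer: 18544 + I*sqrt(28866) ≈ 18544.0 + 169.9*I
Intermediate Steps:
E(j) = 304*j (E(j) = 8*((6*6 + 2)*j) = 8*((36 + 2)*j) = 8*(38*j) = 304*j)
X = I*sqrt(28866) (X = sqrt(-28866) = I*sqrt(28866) ≈ 169.9*I)
X - E(-61) = I*sqrt(28866) - 304*(-61) = I*sqrt(28866) - 1*(-18544) = I*sqrt(28866) + 18544 = 18544 + I*sqrt(28866)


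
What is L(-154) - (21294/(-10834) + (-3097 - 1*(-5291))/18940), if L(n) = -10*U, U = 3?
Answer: -1444085059/51298990 ≈ -28.150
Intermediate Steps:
L(n) = -30 (L(n) = -10*3 = -30)
L(-154) - (21294/(-10834) + (-3097 - 1*(-5291))/18940) = -30 - (21294/(-10834) + (-3097 - 1*(-5291))/18940) = -30 - (21294*(-1/10834) + (-3097 + 5291)*(1/18940)) = -30 - (-10647/5417 + 2194*(1/18940)) = -30 - (-10647/5417 + 1097/9470) = -30 - 1*(-94884641/51298990) = -30 + 94884641/51298990 = -1444085059/51298990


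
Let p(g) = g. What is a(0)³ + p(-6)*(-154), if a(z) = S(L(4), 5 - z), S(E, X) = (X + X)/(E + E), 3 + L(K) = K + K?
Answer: 925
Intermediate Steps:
L(K) = -3 + 2*K (L(K) = -3 + (K + K) = -3 + 2*K)
S(E, X) = X/E (S(E, X) = (2*X)/((2*E)) = (2*X)*(1/(2*E)) = X/E)
a(z) = 1 - z/5 (a(z) = (5 - z)/(-3 + 2*4) = (5 - z)/(-3 + 8) = (5 - z)/5 = (5 - z)*(⅕) = 1 - z/5)
a(0)³ + p(-6)*(-154) = (1 - ⅕*0)³ - 6*(-154) = (1 + 0)³ + 924 = 1³ + 924 = 1 + 924 = 925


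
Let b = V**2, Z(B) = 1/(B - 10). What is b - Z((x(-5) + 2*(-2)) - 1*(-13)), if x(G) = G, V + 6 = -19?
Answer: 3751/6 ≈ 625.17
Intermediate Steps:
V = -25 (V = -6 - 19 = -25)
Z(B) = 1/(-10 + B)
b = 625 (b = (-25)**2 = 625)
b - Z((x(-5) + 2*(-2)) - 1*(-13)) = 625 - 1/(-10 + ((-5 + 2*(-2)) - 1*(-13))) = 625 - 1/(-10 + ((-5 - 4) + 13)) = 625 - 1/(-10 + (-9 + 13)) = 625 - 1/(-10 + 4) = 625 - 1/(-6) = 625 - 1*(-1/6) = 625 + 1/6 = 3751/6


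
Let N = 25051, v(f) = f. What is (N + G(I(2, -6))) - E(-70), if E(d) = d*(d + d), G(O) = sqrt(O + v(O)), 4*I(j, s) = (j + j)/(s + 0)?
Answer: 15251 + I*sqrt(3)/3 ≈ 15251.0 + 0.57735*I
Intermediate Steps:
I(j, s) = j/(2*s) (I(j, s) = ((j + j)/(s + 0))/4 = ((2*j)/s)/4 = (2*j/s)/4 = j/(2*s))
G(O) = sqrt(2)*sqrt(O) (G(O) = sqrt(O + O) = sqrt(2*O) = sqrt(2)*sqrt(O))
E(d) = 2*d**2 (E(d) = d*(2*d) = 2*d**2)
(N + G(I(2, -6))) - E(-70) = (25051 + sqrt(2)*sqrt((1/2)*2/(-6))) - 2*(-70)**2 = (25051 + sqrt(2)*sqrt((1/2)*2*(-1/6))) - 2*4900 = (25051 + sqrt(2)*sqrt(-1/6)) - 1*9800 = (25051 + sqrt(2)*(I*sqrt(6)/6)) - 9800 = (25051 + I*sqrt(3)/3) - 9800 = 15251 + I*sqrt(3)/3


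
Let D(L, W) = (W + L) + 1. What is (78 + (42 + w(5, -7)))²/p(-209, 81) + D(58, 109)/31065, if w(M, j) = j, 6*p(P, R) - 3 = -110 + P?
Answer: -396660137/1636090 ≈ -242.44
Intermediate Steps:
p(P, R) = -107/6 + P/6 (p(P, R) = ½ + (-110 + P)/6 = ½ + (-55/3 + P/6) = -107/6 + P/6)
D(L, W) = 1 + L + W (D(L, W) = (L + W) + 1 = 1 + L + W)
(78 + (42 + w(5, -7)))²/p(-209, 81) + D(58, 109)/31065 = (78 + (42 - 7))²/(-107/6 + (⅙)*(-209)) + (1 + 58 + 109)/31065 = (78 + 35)²/(-107/6 - 209/6) + 168*(1/31065) = 113²/(-158/3) + 56/10355 = 12769*(-3/158) + 56/10355 = -38307/158 + 56/10355 = -396660137/1636090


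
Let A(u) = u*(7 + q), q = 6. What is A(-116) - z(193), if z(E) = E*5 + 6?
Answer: -2479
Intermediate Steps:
A(u) = 13*u (A(u) = u*(7 + 6) = u*13 = 13*u)
z(E) = 6 + 5*E (z(E) = 5*E + 6 = 6 + 5*E)
A(-116) - z(193) = 13*(-116) - (6 + 5*193) = -1508 - (6 + 965) = -1508 - 1*971 = -1508 - 971 = -2479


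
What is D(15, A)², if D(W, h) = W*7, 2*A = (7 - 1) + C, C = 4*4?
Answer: 11025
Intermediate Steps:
C = 16
A = 11 (A = ((7 - 1) + 16)/2 = (6 + 16)/2 = (½)*22 = 11)
D(W, h) = 7*W
D(15, A)² = (7*15)² = 105² = 11025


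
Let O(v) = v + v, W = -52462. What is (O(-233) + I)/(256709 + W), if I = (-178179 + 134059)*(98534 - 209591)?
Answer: 168959806/7043 ≈ 23990.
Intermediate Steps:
O(v) = 2*v
I = 4899834840 (I = -44120*(-111057) = 4899834840)
(O(-233) + I)/(256709 + W) = (2*(-233) + 4899834840)/(256709 - 52462) = (-466 + 4899834840)/204247 = 4899834374*(1/204247) = 168959806/7043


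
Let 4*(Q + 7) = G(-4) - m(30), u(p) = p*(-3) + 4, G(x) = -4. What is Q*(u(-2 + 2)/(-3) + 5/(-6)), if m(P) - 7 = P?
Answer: 299/8 ≈ 37.375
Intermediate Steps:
m(P) = 7 + P
u(p) = 4 - 3*p (u(p) = -3*p + 4 = 4 - 3*p)
Q = -69/4 (Q = -7 + (-4 - (7 + 30))/4 = -7 + (-4 - 1*37)/4 = -7 + (-4 - 37)/4 = -7 + (¼)*(-41) = -7 - 41/4 = -69/4 ≈ -17.250)
Q*(u(-2 + 2)/(-3) + 5/(-6)) = -69*((4 - 3*(-2 + 2))/(-3) + 5/(-6))/4 = -69*((4 - 3*0)*(-⅓) + 5*(-⅙))/4 = -69*((4 + 0)*(-⅓) - ⅚)/4 = -69*(4*(-⅓) - ⅚)/4 = -69*(-4/3 - ⅚)/4 = -69/4*(-13/6) = 299/8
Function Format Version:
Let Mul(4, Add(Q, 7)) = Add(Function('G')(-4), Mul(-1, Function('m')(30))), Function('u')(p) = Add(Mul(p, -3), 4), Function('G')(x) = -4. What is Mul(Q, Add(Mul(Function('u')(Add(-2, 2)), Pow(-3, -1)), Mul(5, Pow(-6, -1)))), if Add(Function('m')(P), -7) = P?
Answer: Rational(299, 8) ≈ 37.375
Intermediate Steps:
Function('m')(P) = Add(7, P)
Function('u')(p) = Add(4, Mul(-3, p)) (Function('u')(p) = Add(Mul(-3, p), 4) = Add(4, Mul(-3, p)))
Q = Rational(-69, 4) (Q = Add(-7, Mul(Rational(1, 4), Add(-4, Mul(-1, Add(7, 30))))) = Add(-7, Mul(Rational(1, 4), Add(-4, Mul(-1, 37)))) = Add(-7, Mul(Rational(1, 4), Add(-4, -37))) = Add(-7, Mul(Rational(1, 4), -41)) = Add(-7, Rational(-41, 4)) = Rational(-69, 4) ≈ -17.250)
Mul(Q, Add(Mul(Function('u')(Add(-2, 2)), Pow(-3, -1)), Mul(5, Pow(-6, -1)))) = Mul(Rational(-69, 4), Add(Mul(Add(4, Mul(-3, Add(-2, 2))), Pow(-3, -1)), Mul(5, Pow(-6, -1)))) = Mul(Rational(-69, 4), Add(Mul(Add(4, Mul(-3, 0)), Rational(-1, 3)), Mul(5, Rational(-1, 6)))) = Mul(Rational(-69, 4), Add(Mul(Add(4, 0), Rational(-1, 3)), Rational(-5, 6))) = Mul(Rational(-69, 4), Add(Mul(4, Rational(-1, 3)), Rational(-5, 6))) = Mul(Rational(-69, 4), Add(Rational(-4, 3), Rational(-5, 6))) = Mul(Rational(-69, 4), Rational(-13, 6)) = Rational(299, 8)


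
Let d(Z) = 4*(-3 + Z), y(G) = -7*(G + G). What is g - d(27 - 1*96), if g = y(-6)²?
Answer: 7344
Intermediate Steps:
y(G) = -14*G
d(Z) = -12 + 4*Z
g = 7056 (g = (-14*(-6))² = 84² = 7056)
g - d(27 - 1*96) = 7056 - (-12 + 4*(27 - 1*96)) = 7056 - (-12 + 4*(27 - 96)) = 7056 - (-12 + 4*(-69)) = 7056 - (-12 - 276) = 7056 - 1*(-288) = 7056 + 288 = 7344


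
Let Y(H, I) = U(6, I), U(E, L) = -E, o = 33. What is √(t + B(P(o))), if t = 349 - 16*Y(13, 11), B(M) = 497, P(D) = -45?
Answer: √942 ≈ 30.692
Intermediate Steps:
Y(H, I) = -6 (Y(H, I) = -1*6 = -6)
t = 445 (t = 349 - 16*(-6) = 349 + 96 = 445)
√(t + B(P(o))) = √(445 + 497) = √942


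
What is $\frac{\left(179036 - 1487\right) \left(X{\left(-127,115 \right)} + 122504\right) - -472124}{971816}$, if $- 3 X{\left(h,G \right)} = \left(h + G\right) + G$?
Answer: $\frac{21744838971}{971816} \approx 22375.0$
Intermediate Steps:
$X{\left(h,G \right)} = - \frac{2 G}{3} - \frac{h}{3}$ ($X{\left(h,G \right)} = - \frac{\left(h + G\right) + G}{3} = - \frac{\left(G + h\right) + G}{3} = - \frac{h + 2 G}{3} = - \frac{2 G}{3} - \frac{h}{3}$)
$\frac{\left(179036 - 1487\right) \left(X{\left(-127,115 \right)} + 122504\right) - -472124}{971816} = \frac{\left(179036 - 1487\right) \left(\left(\left(- \frac{2}{3}\right) 115 - - \frac{127}{3}\right) + 122504\right) - -472124}{971816} = \left(177549 \left(\left(- \frac{230}{3} + \frac{127}{3}\right) + 122504\right) + 472124\right) \frac{1}{971816} = \left(177549 \left(- \frac{103}{3} + 122504\right) + 472124\right) \frac{1}{971816} = \left(177549 \cdot \frac{367409}{3} + 472124\right) \frac{1}{971816} = \left(21744366847 + 472124\right) \frac{1}{971816} = 21744838971 \cdot \frac{1}{971816} = \frac{21744838971}{971816}$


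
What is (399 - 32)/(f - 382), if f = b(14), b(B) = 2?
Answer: -367/380 ≈ -0.96579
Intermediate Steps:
f = 2
(399 - 32)/(f - 382) = (399 - 32)/(2 - 382) = 367/(-380) = 367*(-1/380) = -367/380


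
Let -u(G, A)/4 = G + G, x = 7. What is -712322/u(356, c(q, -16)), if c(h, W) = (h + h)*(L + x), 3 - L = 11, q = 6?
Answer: 356161/1424 ≈ 250.11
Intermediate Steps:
L = -8 (L = 3 - 1*11 = 3 - 11 = -8)
c(h, W) = -2*h (c(h, W) = (h + h)*(-8 + 7) = (2*h)*(-1) = -2*h)
u(G, A) = -8*G (u(G, A) = -4*(G + G) = -8*G)
-712322/u(356, c(q, -16)) = -712322/((-8*356)) = -712322/(-2848) = -712322*(-1/2848) = 356161/1424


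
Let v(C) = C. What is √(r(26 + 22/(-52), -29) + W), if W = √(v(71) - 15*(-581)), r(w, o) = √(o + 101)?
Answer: √(√8786 + 6*√2) ≈ 10.110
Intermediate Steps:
r(w, o) = √(101 + o)
W = √8786 (W = √(71 - 15*(-581)) = √(71 + 8715) = √8786 ≈ 93.734)
√(r(26 + 22/(-52), -29) + W) = √(√(101 - 29) + √8786) = √(√72 + √8786) = √(6*√2 + √8786) = √(√8786 + 6*√2)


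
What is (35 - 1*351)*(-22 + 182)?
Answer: -50560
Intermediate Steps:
(35 - 1*351)*(-22 + 182) = (35 - 351)*160 = -316*160 = -50560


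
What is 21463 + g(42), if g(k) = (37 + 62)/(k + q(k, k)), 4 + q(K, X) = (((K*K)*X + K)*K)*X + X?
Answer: 2806617780299/130765400 ≈ 21463.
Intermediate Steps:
q(K, X) = -4 + X + K*X*(K + X*K**2) (q(K, X) = -4 + ((((K*K)*X + K)*K)*X + X) = -4 + (((K**2*X + K)*K)*X + X) = -4 + (((X*K**2 + K)*K)*X + X) = -4 + (((K + X*K**2)*K)*X + X) = -4 + ((K*(K + X*K**2))*X + X) = -4 + (K*X*(K + X*K**2) + X) = -4 + (X + K*X*(K + X*K**2)) = -4 + X + K*X*(K + X*K**2))
g(k) = 99/(-4 + k**3 + k**5 + 2*k) (g(k) = (37 + 62)/(k + (-4 + k + k*k**2 + k**3*k**2)) = 99/(k + (-4 + k + k**3 + k**5)) = 99/(-4 + k**3 + k**5 + 2*k))
21463 + g(42) = 21463 + 99/(-4 + 42**3 + 42**5 + 2*42) = 21463 + 99/(-4 + 74088 + 130691232 + 84) = 21463 + 99/130765400 = 2806617780299/130765400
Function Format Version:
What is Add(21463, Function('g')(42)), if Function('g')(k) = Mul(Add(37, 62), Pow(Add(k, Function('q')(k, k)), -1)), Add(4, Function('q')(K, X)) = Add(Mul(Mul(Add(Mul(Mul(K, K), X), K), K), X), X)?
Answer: Rational(2806617780299, 130765400) ≈ 21463.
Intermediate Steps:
Function('q')(K, X) = Add(-4, X, Mul(K, X, Add(K, Mul(X, Pow(K, 2))))) (Function('q')(K, X) = Add(-4, Add(Mul(Mul(Add(Mul(Mul(K, K), X), K), K), X), X)) = Add(-4, Add(Mul(Mul(Add(Mul(Pow(K, 2), X), K), K), X), X)) = Add(-4, Add(Mul(Mul(Add(Mul(X, Pow(K, 2)), K), K), X), X)) = Add(-4, Add(Mul(Mul(Add(K, Mul(X, Pow(K, 2))), K), X), X)) = Add(-4, Add(Mul(Mul(K, Add(K, Mul(X, Pow(K, 2)))), X), X)) = Add(-4, Add(Mul(K, X, Add(K, Mul(X, Pow(K, 2)))), X)) = Add(-4, Add(X, Mul(K, X, Add(K, Mul(X, Pow(K, 2)))))) = Add(-4, X, Mul(K, X, Add(K, Mul(X, Pow(K, 2))))))
Function('g')(k) = Mul(99, Pow(Add(-4, Pow(k, 3), Pow(k, 5), Mul(2, k)), -1)) (Function('g')(k) = Mul(Add(37, 62), Pow(Add(k, Add(-4, k, Mul(k, Pow(k, 2)), Mul(Pow(k, 3), Pow(k, 2)))), -1)) = Mul(99, Pow(Add(k, Add(-4, k, Pow(k, 3), Pow(k, 5))), -1)) = Mul(99, Pow(Add(-4, Pow(k, 3), Pow(k, 5), Mul(2, k)), -1)))
Add(21463, Function('g')(42)) = Add(21463, Mul(99, Pow(Add(-4, Pow(42, 3), Pow(42, 5), Mul(2, 42)), -1))) = Add(21463, Mul(99, Pow(Add(-4, 74088, 130691232, 84), -1))) = Add(21463, Mul(99, Pow(130765400, -1))) = Add(21463, Mul(99, Rational(1, 130765400))) = Add(21463, Rational(99, 130765400)) = Rational(2806617780299, 130765400)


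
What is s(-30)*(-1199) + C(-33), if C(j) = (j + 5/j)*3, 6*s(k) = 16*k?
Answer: 1054026/11 ≈ 95821.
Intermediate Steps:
s(k) = 8*k/3 (s(k) = (16*k)/6 = 8*k/3)
C(j) = 3*j + 15/j
s(-30)*(-1199) + C(-33) = ((8/3)*(-30))*(-1199) + (3*(-33) + 15/(-33)) = -80*(-1199) + (-99 + 15*(-1/33)) = 95920 + (-99 - 5/11) = 95920 - 1094/11 = 1054026/11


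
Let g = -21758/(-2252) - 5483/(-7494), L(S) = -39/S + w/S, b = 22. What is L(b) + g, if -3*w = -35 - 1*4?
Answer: 213753688/23205171 ≈ 9.2115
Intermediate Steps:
w = 13 (w = -(-35 - 1*4)/3 = -(-35 - 4)/3 = -⅓*(-39) = 13)
L(S) = -26/S (L(S) = -39/S + 13/S = -26/S)
g = 21925271/2109561 (g = -21758*(-1/2252) - 5483*(-1/7494) = 10879/1126 + 5483/7494 = 21925271/2109561 ≈ 10.393)
L(b) + g = -26/22 + 21925271/2109561 = -26*1/22 + 21925271/2109561 = -13/11 + 21925271/2109561 = 213753688/23205171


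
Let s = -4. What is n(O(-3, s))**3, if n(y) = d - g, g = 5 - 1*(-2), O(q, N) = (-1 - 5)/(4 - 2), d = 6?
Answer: -1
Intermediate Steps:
O(q, N) = -3 (O(q, N) = -6/2 = -6*1/2 = -3)
g = 7 (g = 5 + 2 = 7)
n(y) = -1 (n(y) = 6 - 1*7 = 6 - 7 = -1)
n(O(-3, s))**3 = (-1)**3 = -1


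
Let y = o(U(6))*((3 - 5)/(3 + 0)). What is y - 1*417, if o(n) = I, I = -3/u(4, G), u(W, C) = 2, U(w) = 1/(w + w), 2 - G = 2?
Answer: -416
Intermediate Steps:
G = 0 (G = 2 - 1*2 = 2 - 2 = 0)
U(w) = 1/(2*w)
I = -3/2 ≈ -1.5000
o(n) = -3/2
y = 1 (y = -3*(3 - 5)/(2*(3 + 0)) = -(-3)/3 = -3/2*(-⅔) = 1)
y - 1*417 = 1 - 1*417 = 1 - 417 = -416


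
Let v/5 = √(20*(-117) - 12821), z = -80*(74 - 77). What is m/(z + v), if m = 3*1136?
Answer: 163584/87325 - 3408*I*√15161/87325 ≈ 1.8733 - 4.8054*I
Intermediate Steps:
m = 3408
z = 240 (z = -80*(-3) = 240)
v = 5*I*√15161 (v = 5*√(20*(-117) - 12821) = 5*√(-2340 - 12821) = 5*√(-15161) = 5*(I*√15161) = 5*I*√15161 ≈ 615.65*I)
m/(z + v) = 3408/(240 + 5*I*√15161)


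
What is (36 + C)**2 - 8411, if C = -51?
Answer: -8186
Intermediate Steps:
(36 + C)**2 - 8411 = (36 - 51)**2 - 8411 = (-15)**2 - 8411 = 225 - 8411 = -8186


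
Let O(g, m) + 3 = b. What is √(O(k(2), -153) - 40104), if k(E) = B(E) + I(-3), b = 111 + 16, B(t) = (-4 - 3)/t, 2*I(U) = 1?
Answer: 2*I*√9995 ≈ 199.95*I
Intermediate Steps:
I(U) = ½ (I(U) = (½)*1 = ½)
B(t) = -7/t
b = 127
k(E) = ½ - 7/E (k(E) = -7/E + ½ = ½ - 7/E)
O(g, m) = 124 (O(g, m) = -3 + 127 = 124)
√(O(k(2), -153) - 40104) = √(124 - 40104) = √(-39980) = 2*I*√9995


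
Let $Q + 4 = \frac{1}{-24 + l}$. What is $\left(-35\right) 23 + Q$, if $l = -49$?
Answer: $- \frac{59058}{73} \approx -809.01$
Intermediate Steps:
$Q = - \frac{293}{73}$ ($Q = -4 + \frac{1}{-24 - 49} = -4 + \frac{1}{-73} = -4 - \frac{1}{73} = - \frac{293}{73} \approx -4.0137$)
$\left(-35\right) 23 + Q = \left(-35\right) 23 - \frac{293}{73} = -805 - \frac{293}{73} = - \frac{59058}{73}$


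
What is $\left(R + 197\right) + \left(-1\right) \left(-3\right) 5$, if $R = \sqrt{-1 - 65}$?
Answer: $212 + i \sqrt{66} \approx 212.0 + 8.124 i$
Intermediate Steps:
$R = i \sqrt{66}$ ($R = \sqrt{-66} = i \sqrt{66} \approx 8.124 i$)
$\left(R + 197\right) + \left(-1\right) \left(-3\right) 5 = \left(i \sqrt{66} + 197\right) + \left(-1\right) \left(-3\right) 5 = \left(197 + i \sqrt{66}\right) + 3 \cdot 5 = \left(197 + i \sqrt{66}\right) + 15 = 212 + i \sqrt{66}$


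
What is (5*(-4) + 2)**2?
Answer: 324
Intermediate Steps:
(5*(-4) + 2)**2 = (-20 + 2)**2 = (-18)**2 = 324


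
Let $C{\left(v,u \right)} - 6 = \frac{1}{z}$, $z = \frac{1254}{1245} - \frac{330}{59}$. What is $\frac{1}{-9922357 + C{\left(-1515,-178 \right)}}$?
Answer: $- \frac{112288}{1114160973573} \approx -1.0078 \cdot 10^{-7}$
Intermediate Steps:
$z = - \frac{112288}{24485}$ ($z = 1254 \cdot \frac{1}{1245} - \frac{330}{59} = \frac{418}{415} - \frac{330}{59} = - \frac{112288}{24485} \approx -4.586$)
$C{\left(v,u \right)} = \frac{649243}{112288}$ ($C{\left(v,u \right)} = 6 + \frac{1}{- \frac{112288}{24485}} = 6 - \frac{24485}{112288} = \frac{649243}{112288}$)
$\frac{1}{-9922357 + C{\left(-1515,-178 \right)}} = \frac{1}{-9922357 + \frac{649243}{112288}} = \frac{1}{- \frac{1114160973573}{112288}} = - \frac{112288}{1114160973573}$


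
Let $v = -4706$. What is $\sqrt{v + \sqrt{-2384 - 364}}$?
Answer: $\sqrt{-4706 + 2 i \sqrt{687}} \approx 0.3821 + 68.601 i$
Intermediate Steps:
$\sqrt{v + \sqrt{-2384 - 364}} = \sqrt{-4706 + \sqrt{-2384 - 364}} = \sqrt{-4706 + \sqrt{-2748}} = \sqrt{-4706 + 2 i \sqrt{687}}$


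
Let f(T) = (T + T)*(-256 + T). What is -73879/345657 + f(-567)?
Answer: 24815029415/26589 ≈ 9.3328e+5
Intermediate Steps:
f(T) = 2*T*(-256 + T) (f(T) = (2*T)*(-256 + T) = 2*T*(-256 + T))
-73879/345657 + f(-567) = -73879/345657 + 2*(-567)*(-256 - 567) = -73879*1/345657 + 2*(-567)*(-823) = -5683/26589 + 933282 = 24815029415/26589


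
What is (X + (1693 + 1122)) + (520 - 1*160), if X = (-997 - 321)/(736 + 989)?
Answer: 5475557/1725 ≈ 3174.2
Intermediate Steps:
X = -1318/1725 ≈ -0.76406
(X + (1693 + 1122)) + (520 - 1*160) = (-1318/1725 + (1693 + 1122)) + (520 - 1*160) = (-1318/1725 + 2815) + (520 - 160) = 4854557/1725 + 360 = 5475557/1725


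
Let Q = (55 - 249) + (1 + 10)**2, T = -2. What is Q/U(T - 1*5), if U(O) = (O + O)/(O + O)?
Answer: -73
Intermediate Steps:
Q = -73 (Q = -194 + 11**2 = -194 + 121 = -73)
U(O) = 1 (U(O) = (2*O)/((2*O)) = (2*O)*(1/(2*O)) = 1)
Q/U(T - 1*5) = -73/1 = -73*1 = -73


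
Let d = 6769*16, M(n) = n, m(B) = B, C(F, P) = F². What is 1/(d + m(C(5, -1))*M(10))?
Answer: 1/108554 ≈ 9.2120e-6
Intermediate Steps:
d = 108304
1/(d + m(C(5, -1))*M(10)) = 1/(108304 + 5²*10) = 1/(108304 + 25*10) = 1/(108304 + 250) = 1/108554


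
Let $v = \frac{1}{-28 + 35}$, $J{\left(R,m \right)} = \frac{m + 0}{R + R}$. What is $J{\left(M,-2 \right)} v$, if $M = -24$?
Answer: $\frac{1}{168} \approx 0.0059524$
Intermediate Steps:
$J{\left(R,m \right)} = \frac{m}{2 R}$
$v = \frac{1}{7} \approx 0.14286$
$J{\left(M,-2 \right)} v = \frac{1}{2} \left(-2\right) \frac{1}{-24} \cdot \frac{1}{7} = \frac{1}{2} \left(-2\right) \left(- \frac{1}{24}\right) \frac{1}{7} = \frac{1}{24} \cdot \frac{1}{7} = \frac{1}{168}$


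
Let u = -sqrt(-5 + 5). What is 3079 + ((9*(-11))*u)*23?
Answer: 3079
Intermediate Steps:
u = 0 (u = -sqrt(0) = -1*0 = 0)
3079 + ((9*(-11))*u)*23 = 3079 + ((9*(-11))*0)*23 = 3079 - 99*0*23 = 3079 + 0*23 = 3079 + 0 = 3079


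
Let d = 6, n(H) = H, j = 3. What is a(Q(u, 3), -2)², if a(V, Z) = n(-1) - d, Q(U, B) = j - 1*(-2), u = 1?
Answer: 49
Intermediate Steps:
Q(U, B) = 5 (Q(U, B) = 3 - 1*(-2) = 3 + 2 = 5)
a(V, Z) = -7 (a(V, Z) = -1 - 1*6 = -1 - 6 = -7)
a(Q(u, 3), -2)² = (-7)² = 49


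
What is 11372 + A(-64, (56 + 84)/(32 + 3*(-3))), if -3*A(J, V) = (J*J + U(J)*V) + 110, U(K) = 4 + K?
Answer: 232110/23 ≈ 10092.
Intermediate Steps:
A(J, V) = -110/3 - J²/3 - V*(4 + J)/3 (A(J, V) = -((J*J + (4 + J)*V) + 110)/3 = -((J² + V*(4 + J)) + 110)/3 = -(110 + J² + V*(4 + J))/3 = -110/3 - J²/3 - V*(4 + J)/3)
11372 + A(-64, (56 + 84)/(32 + 3*(-3))) = 11372 + (-110/3 - ⅓*(-64)² - (56 + 84)/(32 + 3*(-3))*(4 - 64)/3) = 11372 + (-110/3 - ⅓*4096 - ⅓*140/(32 - 9)*(-60)) = 11372 + (-110/3 - 4096/3 - ⅓*140/23*(-60)) = 11372 + (-110/3 - 4096/3 + 2800/23) = 11372 - 29446/23 = 232110/23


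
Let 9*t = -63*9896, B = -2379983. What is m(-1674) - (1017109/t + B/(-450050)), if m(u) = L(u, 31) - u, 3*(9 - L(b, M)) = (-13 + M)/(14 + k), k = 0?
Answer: 26374250538737/15587931800 ≈ 1692.0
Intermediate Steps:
t = -69272 (t = (-63*9896)/9 = (⅑)*(-623448) = -69272)
L(b, M) = 391/42 - M/42 (L(b, M) = 9 - (-13 + M)/(3*(14 + 0)) = 9 - (-13 + M)/(3*14) = 9 - (-13/14 + M/14)/3 = 9 + (13/42 - M/42) = 391/42 - M/42)
m(u) = 60/7 - u (m(u) = (391/42 - 1/42*31) - u = (391/42 - 31/42) - u = 60/7 - u)
m(-1674) - (1017109/t + B/(-450050)) = (60/7 - 1*(-1674)) - (1017109/(-69272) - 2379983/(-450050)) = (60/7 + 1674) - (1017109*(-1/69272) - 2379983*(-1/450050)) = 11778/7 - (-1017109/69272 + 2379983/450050) = 11778/7 - 1*(-146441861537/15587931800) = 11778/7 + 146441861537/15587931800 = 26374250538737/15587931800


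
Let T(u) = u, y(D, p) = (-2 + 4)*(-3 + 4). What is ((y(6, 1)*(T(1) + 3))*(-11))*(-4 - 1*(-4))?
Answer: 0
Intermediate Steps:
y(D, p) = 2 (y(D, p) = 2*1 = 2)
((y(6, 1)*(T(1) + 3))*(-11))*(-4 - 1*(-4)) = ((2*(1 + 3))*(-11))*(-4 - 1*(-4)) = ((2*4)*(-11))*(-4 + 4) = (8*(-11))*0 = -88*0 = 0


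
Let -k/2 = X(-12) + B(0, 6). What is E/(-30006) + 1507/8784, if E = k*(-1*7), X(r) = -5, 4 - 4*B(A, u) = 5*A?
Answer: 846499/4880976 ≈ 0.17343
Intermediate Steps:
B(A, u) = 1 - 5*A/4
k = 8 (k = -2*(-5 + (1 - 5/4*0)) = -2*(-5 + (1 + 0)) = -2*(-5 + 1) = -2*(-4) = 8)
E = -56 (E = 8*(-1*7) = 8*(-7) = -56)
E/(-30006) + 1507/8784 = -56/(-30006) + 1507/8784 = -56*(-1/30006) + 1507*(1/8784) = 28/15003 + 1507/8784 = 846499/4880976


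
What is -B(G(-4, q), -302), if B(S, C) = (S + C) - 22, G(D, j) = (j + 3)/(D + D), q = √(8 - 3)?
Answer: 2595/8 + √5/8 ≈ 324.65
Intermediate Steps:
q = √5 ≈ 2.2361
G(D, j) = (3 + j)/(2*D) (G(D, j) = (3 + j)/((2*D)) = (3 + j)*(1/(2*D)) = (3 + j)/(2*D))
B(S, C) = -22 + C + S (B(S, C) = (C + S) - 22 = -22 + C + S)
-B(G(-4, q), -302) = -(-22 - 302 + (½)*(3 + √5)/(-4)) = -(-22 - 302 + (½)*(-¼)*(3 + √5)) = -(-22 - 302 + (-3/8 - √5/8)) = -(-2595/8 - √5/8) = 2595/8 + √5/8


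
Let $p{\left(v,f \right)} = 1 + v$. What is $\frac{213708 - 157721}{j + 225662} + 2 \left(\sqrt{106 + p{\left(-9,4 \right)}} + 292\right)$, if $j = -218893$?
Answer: $\frac{4009083}{6769} + 14 \sqrt{2} \approx 612.07$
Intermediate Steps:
$\frac{213708 - 157721}{j + 225662} + 2 \left(\sqrt{106 + p{\left(-9,4 \right)}} + 292\right) = \frac{213708 - 157721}{-218893 + 225662} + 2 \left(\sqrt{106 + \left(1 - 9\right)} + 292\right) = \frac{55987}{6769} + 2 \left(\sqrt{106 - 8} + 292\right) = 55987 \cdot \frac{1}{6769} + 2 \left(\sqrt{98} + 292\right) = \frac{55987}{6769} + 2 \left(7 \sqrt{2} + 292\right) = \frac{55987}{6769} + 2 \left(292 + 7 \sqrt{2}\right) = \frac{55987}{6769} + \left(584 + 14 \sqrt{2}\right) = \frac{4009083}{6769} + 14 \sqrt{2}$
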